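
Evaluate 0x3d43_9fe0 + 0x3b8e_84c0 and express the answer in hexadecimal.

Add column by column in base 16, right to left:
  0+0 = 0
  e+c = a carry 1
  f+4+1 = 4 carry 1
  9+8+1 = 2 carry 1
  3+e+1 = 2 carry 1
  4+8+1 = d
  d+b = 8 carry 1
  3+3+1 = 7

0x78d224a0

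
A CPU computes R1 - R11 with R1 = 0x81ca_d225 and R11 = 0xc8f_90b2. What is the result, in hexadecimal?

0x753b4173

Subtract column by column in base 16:
  5-2 → 3
  2-b → 7 (borrow)
  2-0-1 → 1
  d-9 → 4
  a-f → b (borrow)
  c-8-1 → 3
  1-c → 5 (borrow)
  8-0-1 → 7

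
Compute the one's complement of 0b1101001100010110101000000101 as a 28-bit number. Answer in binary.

0b0010110011101001010111111010

Invert each bit: 1101001100010110101000000101 → 0010110011101001010111111010.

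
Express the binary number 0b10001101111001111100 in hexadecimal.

Group the bits into nibbles: 1000 1101 1110 0111 1100 → 8DE7C.

0x8DE7C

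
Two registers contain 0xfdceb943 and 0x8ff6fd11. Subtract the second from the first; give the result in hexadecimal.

Subtract column by column in base 16:
  3-1 → 2
  4-1 → 3
  9-d → c (borrow)
  b-f-1 → b (borrow)
  e-6-1 → 7
  c-f → d (borrow)
  d-f-1 → d (borrow)
  f-8-1 → 6

0x6dd7bc32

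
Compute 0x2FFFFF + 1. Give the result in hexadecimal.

0x300000

The trailing 5 digits are F (max in base 16), so adding 1 cascades: they roll to 0 and the next digit up increments.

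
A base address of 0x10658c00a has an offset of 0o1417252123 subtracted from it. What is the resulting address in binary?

0b11111010000110110110101110110111

0x10658c00a = 0b100000110010110001100000000001010 in binary.
0o1417252123 = 0b1100001111010101010001010011 in binary.
Subtract column by column in base 2:
  0-1 → 1 (borrow)
  1-1-1 → 1 (borrow)
  0-0-1 → 1 (borrow)
  1-0-1 → 0
  0-1 → 1 (borrow)
  0-0-1 → 1 (borrow)
  0-1-1 → 0 (borrow)
  0-0-1 → 1 (borrow)
  0-0-1 → 1 (borrow)
  0-0-1 → 1 (borrow)
  0-1-1 → 0 (borrow)
  0-0-1 → 1 (borrow)
  0-1-1 → 0 (borrow)
  0-0-1 → 1 (borrow)
  1-1-1 → 1 (borrow)
  1-0-1 → 0
  0-1 → 1 (borrow)
  0-0-1 → 1 (borrow)
  0-1-1 → 0 (borrow)
  1-1-1 → 1 (borrow)
  1-1-1 → 1 (borrow)
  0-1-1 → 0 (borrow)
  1-0-1 → 0
  0-0 → 0
  0-0 → 0
  1-0 → 1
  1-1 → 0
  0-1 → 1 (borrow)
  0-0-1 → 1 (borrow)
  0-0-1 → 1 (borrow)
  0-0-1 → 1 (borrow)
  0-0-1 → 1 (borrow)
  1-0-1 → 0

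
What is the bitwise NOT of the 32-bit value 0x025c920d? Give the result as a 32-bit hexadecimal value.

Each hex digit d becomes f−d:
  0→f, 2→d, 5→a, c→3, 9→6, 2→d, 0→f, d→2

0xfda36df2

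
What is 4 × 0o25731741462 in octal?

Multiply each base-8 digit by 4, carrying:
  2×4 = 8 → write 0 carry 1
  6×4+1 = 25 → write 1 carry 3
  4×4+3 = 19 → write 3 carry 2
  1×4+2 = 6 → write 6
  4×4 = 16 → write 0 carry 2
  7×4+2 = 30 → write 6 carry 3
  1×4+3 = 7 → write 7
  3×4 = 12 → write 4 carry 1
  7×4+1 = 29 → write 5 carry 3
  5×4+3 = 23 → write 7 carry 2
  2×4+2 = 10 → write 2 carry 1
  remaining carry: 1

0o127547606310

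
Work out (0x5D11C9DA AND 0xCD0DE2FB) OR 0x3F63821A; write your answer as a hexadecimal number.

0x5D11C9DA AND 0xCD0DE2FB = 0x4D01C0DA.
Then OR with 0x3F63821A.

0x7F63C2DA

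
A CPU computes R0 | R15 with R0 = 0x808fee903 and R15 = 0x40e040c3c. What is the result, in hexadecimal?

0xc0efeed3f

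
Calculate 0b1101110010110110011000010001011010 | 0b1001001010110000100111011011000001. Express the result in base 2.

OR bit by bit (1 where either bit is 1):
  1101110010110110011000010001011010
| 1001001010110000100111011011000001
= 1101111010110110111111011011011011

0b1101111010110110111111011011011011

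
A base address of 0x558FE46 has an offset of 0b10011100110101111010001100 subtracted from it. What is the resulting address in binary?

0x558FE46 = 0b101010110001111111001000110 in binary.
Subtract column by column in base 2:
  0-0 → 0
  1-0 → 1
  1-1 → 0
  0-1 → 1 (borrow)
  0-0-1 → 1 (borrow)
  0-0-1 → 1 (borrow)
  1-0-1 → 0
  0-1 → 1 (borrow)
  0-0-1 → 1 (borrow)
  1-1-1 → 1 (borrow)
  1-1-1 → 1 (borrow)
  1-1-1 → 1 (borrow)
  1-1-1 → 1 (borrow)
  1-0-1 → 0
  1-1 → 0
  1-0 → 1
  0-1 → 1 (borrow)
  0-1-1 → 0 (borrow)
  0-0-1 → 1 (borrow)
  1-0-1 → 0
  1-1 → 0
  0-1 → 1 (borrow)
  1-1-1 → 1 (borrow)
  0-0-1 → 1 (borrow)
  1-0-1 → 0
  0-1 → 1 (borrow)
  1-0-1 → 0

0b10111001011001111110111010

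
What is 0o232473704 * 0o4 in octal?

Multiply each base-8 digit by 4, carrying:
  4×4 = 16 → write 0 carry 2
  0×4+2 = 2 → write 2
  7×4 = 28 → write 4 carry 3
  3×4+3 = 15 → write 7 carry 1
  7×4+1 = 29 → write 5 carry 3
  4×4+3 = 19 → write 3 carry 2
  2×4+2 = 10 → write 2 carry 1
  3×4+1 = 13 → write 5 carry 1
  2×4+1 = 9 → write 1 carry 1
  remaining carry: 1

0o1152357420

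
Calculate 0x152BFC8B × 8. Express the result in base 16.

0xA95FE458

Multiply each base-16 digit by 8, carrying:
  B×8 = 88 → write 8 carry 5
  8×8+5 = 69 → write 5 carry 4
  C×8+4 = 100 → write 4 carry 6
  F×8+6 = 126 → write E carry 7
  B×8+7 = 95 → write F carry 5
  2×8+5 = 21 → write 5 carry 1
  5×8+1 = 41 → write 9 carry 2
  1×8+2 = 10 → write A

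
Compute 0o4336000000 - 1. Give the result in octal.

0o4335777777

The trailing 6 digits are 0, so subtracting 1 borrows through: they become 7 and the next digit up decrements.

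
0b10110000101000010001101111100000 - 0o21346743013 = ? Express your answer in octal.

0b10110000101000010001101111100000 = 0o26050215740 in octal.
Subtract column by column in base 8:
  0-3 → 5 (borrow)
  4-1-1 → 2
  7-0 → 7
  5-3 → 2
  1-4 → 5 (borrow)
  2-7-1 → 2 (borrow)
  0-6-1 → 1 (borrow)
  5-4-1 → 0
  0-3 → 5 (borrow)
  6-1-1 → 4
  2-2 → 0

0o4501252725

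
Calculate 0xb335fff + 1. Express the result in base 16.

The trailing 3 digits are F (max in base 16), so adding 1 cascades: they roll to 0 and the next digit up increments.

0xb336000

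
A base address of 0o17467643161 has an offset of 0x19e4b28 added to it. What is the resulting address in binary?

0o17467643161 = 0b1111100110111110100011001110001 in binary.
0x19e4b28 = 0b1100111100100101100101000 in binary.
Add column by column in base 2, right to left:
  1+0 = 1
  0+0 = 0
  0+0 = 0
  0+1 = 1
  1+0 = 1
  1+1 = 0 carry 1
  1+0+1 = 0 carry 1
  0+0+1 = 1
  0+1 = 1
  1+1 = 0 carry 1
  1+0+1 = 0 carry 1
  0+1+1 = 0 carry 1
  0+0+1 = 1
  0+0 = 0
  1+1 = 0 carry 1
  0+0+1 = 1
  1+0 = 1
  1+1 = 0 carry 1
  1+1+1 = 1 carry 1
  1+1+1 = 1 carry 1
  1+1+1 = 1 carry 1
  0+0+1 = 1
  1+0 = 1
  1+1 = 0 carry 1
  0+1+1 = 0 carry 1
  0+0+1 = 1
  1+0 = 1
  1+0 = 1
  1+0 = 1
  1+0 = 1
  1+0 = 1

0b1111110011111011001000110011001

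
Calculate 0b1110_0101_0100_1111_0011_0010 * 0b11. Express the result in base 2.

Multiply each base-2 digit by 3, carrying:
  0×3 = 0 → write 0
  1×3 = 3 → write 1 carry 1
  0×3+1 = 1 → write 1
  0×3 = 0 → write 0
  1×3 = 3 → write 1 carry 1
  1×3+1 = 4 → write 0 carry 2
  0×3+2 = 2 → write 0 carry 1
  0×3+1 = 1 → write 1
  1×3 = 3 → write 1 carry 1
  1×3+1 = 4 → write 0 carry 2
  1×3+2 = 5 → write 1 carry 2
  1×3+2 = 5 → write 1 carry 2
  0×3+2 = 2 → write 0 carry 1
  0×3+1 = 1 → write 1
  1×3 = 3 → write 1 carry 1
  0×3+1 = 1 → write 1
  1×3 = 3 → write 1 carry 1
  0×3+1 = 1 → write 1
  1×3 = 3 → write 1 carry 1
  0×3+1 = 1 → write 1
  0×3 = 0 → write 0
  1×3 = 3 → write 1 carry 1
  1×3+1 = 4 → write 0 carry 2
  1×3+2 = 5 → write 1 carry 2
  remaining carry: 10

0b10101011111110110110010110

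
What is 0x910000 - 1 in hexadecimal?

0x90ffff

The trailing 4 digits are 0, so subtracting 1 borrows through: they become F and the next digit up decrements.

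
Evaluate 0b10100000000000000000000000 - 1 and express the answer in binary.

0b10011111111111111111111111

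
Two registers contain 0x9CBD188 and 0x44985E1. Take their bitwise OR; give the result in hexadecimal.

OR each hex digit independently (no carries):
  9|4=D, C|4=C, B|9=B, D|8=D, 1|5=5, 8|E=E, 8|1=9

0xDCBD5E9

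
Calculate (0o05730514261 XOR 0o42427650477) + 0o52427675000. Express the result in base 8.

First 0o05730514261 XOR 0o42427650477 = 0o47317344616.
Add column by column in base 8, right to left:
  6+0 = 6
  1+0 = 1
  6+0 = 6
  4+5 = 1 carry 1
  4+7+1 = 4 carry 1
  3+6+1 = 2 carry 1
  7+7+1 = 7 carry 1
  1+2+1 = 4
  3+4 = 7
  7+2 = 1 carry 1
  4+5+1 = 2 carry 1
  final carry 1

0o121747241616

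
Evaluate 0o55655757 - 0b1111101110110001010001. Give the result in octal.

0o36067636

0b1111101110110001010001 = 0o17566121 in octal.
Subtract column by column in base 8:
  7-1 → 6
  5-2 → 3
  7-1 → 6
  5-6 → 7 (borrow)
  5-6-1 → 6 (borrow)
  6-5-1 → 0
  5-7 → 6 (borrow)
  5-1-1 → 3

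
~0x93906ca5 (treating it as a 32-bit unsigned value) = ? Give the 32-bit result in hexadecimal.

0x6c6f935a

Each hex digit d becomes f−d:
  9→6, 3→c, 9→6, 0→f, 6→9, c→3, a→5, 5→a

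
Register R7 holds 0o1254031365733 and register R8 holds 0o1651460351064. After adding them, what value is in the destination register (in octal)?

Add column by column in base 8, right to left:
  3+4 = 7
  3+6 = 1 carry 1
  7+0+1 = 0 carry 1
  5+1+1 = 7
  6+5 = 3 carry 1
  3+3+1 = 7
  1+0 = 1
  3+6 = 1 carry 1
  0+4+1 = 5
  4+1 = 5
  5+5 = 2 carry 1
  2+6+1 = 1 carry 1
  1+1+1 = 3

0o3125511737017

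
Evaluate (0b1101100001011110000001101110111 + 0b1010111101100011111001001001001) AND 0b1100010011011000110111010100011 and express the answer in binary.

0b1000010011000000110010010000000

Add column by column in base 2, right to left:
  1+1 = 0 carry 1
  1+0+1 = 0 carry 1
  1+0+1 = 0 carry 1
  0+1+1 = 0 carry 1
  1+0+1 = 0 carry 1
  1+0+1 = 0 carry 1
  1+1+1 = 1 carry 1
  0+0+1 = 1
  1+0 = 1
  1+1 = 0 carry 1
  0+0+1 = 1
  0+0 = 0
  0+1 = 1
  0+1 = 1
  0+1 = 1
  0+1 = 1
  1+1 = 0 carry 1
  1+0+1 = 0 carry 1
  1+0+1 = 0 carry 1
  1+0+1 = 0 carry 1
  0+1+1 = 0 carry 1
  1+1+1 = 1 carry 1
  0+0+1 = 1
  0+1 = 1
  0+1 = 1
  0+1 = 1
  1+1 = 0 carry 1
  1+0+1 = 0 carry 1
  0+1+1 = 0 carry 1
  1+0+1 = 0 carry 1
  1+1+1 = 1 carry 1
  final carry 1
Sum = 0b11000011111000001111010111000000; now AND with 0b1100010011011000110111010100011:
  11000011111000001111010111000000
& 01100010011011000110111010100011
= 01000010011000000110010010000000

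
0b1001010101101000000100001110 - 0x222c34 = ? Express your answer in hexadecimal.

0x93454da

0b1001010101101000000100001110 = 0x956810e in hexadecimal.
Subtract column by column in base 16:
  e-4 → a
  0-3 → d (borrow)
  1-c-1 → 4 (borrow)
  8-2-1 → 5
  6-2 → 4
  5-2 → 3
  9-0 → 9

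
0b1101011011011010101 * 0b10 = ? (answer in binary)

Multiply each base-2 digit by 2, carrying:
  1×2 = 2 → write 0 carry 1
  0×2+1 = 1 → write 1
  1×2 = 2 → write 0 carry 1
  0×2+1 = 1 → write 1
  1×2 = 2 → write 0 carry 1
  0×2+1 = 1 → write 1
  1×2 = 2 → write 0 carry 1
  1×2+1 = 3 → write 1 carry 1
  0×2+1 = 1 → write 1
  1×2 = 2 → write 0 carry 1
  1×2+1 = 3 → write 1 carry 1
  0×2+1 = 1 → write 1
  1×2 = 2 → write 0 carry 1
  1×2+1 = 3 → write 1 carry 1
  0×2+1 = 1 → write 1
  1×2 = 2 → write 0 carry 1
  0×2+1 = 1 → write 1
  1×2 = 2 → write 0 carry 1
  1×2+1 = 3 → write 1 carry 1
  remaining carry: 1

0b11010110110110101010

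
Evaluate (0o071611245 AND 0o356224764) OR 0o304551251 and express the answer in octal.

0o354751255

0o071611245 AND 0o356224764 = 0o050200244.
Then OR with 0o304551251.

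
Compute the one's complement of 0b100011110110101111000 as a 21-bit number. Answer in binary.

Invert each bit: 100011110110101111000 → 011100001001010000111.

0b011100001001010000111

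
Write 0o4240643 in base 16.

Each octal digit is 3 bits: 4=100 2=010 4=100 0=000 6=110 4=100 3=011.
Group the bits into nibbles: 0001 0001 0100 0001 1010 0011 → 1141a3.

0x1141a3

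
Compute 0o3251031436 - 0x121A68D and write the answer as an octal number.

0x121A68D = 0o110323215 in octal.
Subtract column by column in base 8:
  6-5 → 1
  3-1 → 2
  4-2 → 2
  1-3 → 6 (borrow)
  3-2-1 → 0
  0-3 → 5 (borrow)
  1-0-1 → 0
  5-1 → 4
  2-1 → 1
  3-0 → 3

0o3140506221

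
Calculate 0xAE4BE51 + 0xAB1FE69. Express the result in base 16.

Add column by column in base 16, right to left:
  1+9 = A
  5+6 = B
  E+E = C carry 1
  B+F+1 = B carry 1
  4+1+1 = 6
  E+B = 9 carry 1
  A+A+1 = 5 carry 1
  final carry 1

0x1596BCBA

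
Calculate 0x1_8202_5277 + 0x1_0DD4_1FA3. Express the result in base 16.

Add column by column in base 16, right to left:
  7+3 = A
  7+A = 1 carry 1
  2+F+1 = 2 carry 1
  5+1+1 = 7
  2+4 = 6
  0+D = D
  2+D = F
  8+0 = 8
  1+1 = 2

0x28FD6721A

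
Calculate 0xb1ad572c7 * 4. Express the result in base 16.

0x2c6b55cb1c

Multiply each base-16 digit by 4, carrying:
  7×4 = 28 → write c carry 1
  c×4+1 = 49 → write 1 carry 3
  2×4+3 = 11 → write b
  7×4 = 28 → write c carry 1
  5×4+1 = 21 → write 5 carry 1
  d×4+1 = 53 → write 5 carry 3
  a×4+3 = 43 → write b carry 2
  1×4+2 = 6 → write 6
  b×4 = 44 → write c carry 2
  remaining carry: 2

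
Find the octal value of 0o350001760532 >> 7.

7 bits is not a whole number of base-8 digits; in binary: 11101000000000001111110000101011010 >> 7 = 1110100000000000111111000010.

0o1640007702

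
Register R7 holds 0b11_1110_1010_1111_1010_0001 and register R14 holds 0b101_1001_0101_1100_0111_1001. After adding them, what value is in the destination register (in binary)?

Add column by column in base 2, right to left:
  1+1 = 0 carry 1
  0+0+1 = 1
  0+0 = 0
  0+1 = 1
  0+1 = 1
  1+1 = 0 carry 1
  0+1+1 = 0 carry 1
  1+0+1 = 0 carry 1
  1+0+1 = 0 carry 1
  1+0+1 = 0 carry 1
  1+1+1 = 1 carry 1
  1+1+1 = 1 carry 1
  0+1+1 = 0 carry 1
  1+0+1 = 0 carry 1
  0+1+1 = 0 carry 1
  1+0+1 = 0 carry 1
  0+1+1 = 0 carry 1
  1+0+1 = 0 carry 1
  1+0+1 = 0 carry 1
  1+1+1 = 1 carry 1
  1+1+1 = 1 carry 1
  1+0+1 = 0 carry 1
  0+1+1 = 0 carry 1
  final carry 1

0b100110000000110000011010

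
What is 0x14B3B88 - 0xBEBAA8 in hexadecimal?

0x8C80E0

Subtract column by column in base 16:
  8-8 → 0
  8-A → E (borrow)
  B-A-1 → 0
  3-B → 8 (borrow)
  B-E-1 → C (borrow)
  4-B-1 → 8 (borrow)
  1-0-1 → 0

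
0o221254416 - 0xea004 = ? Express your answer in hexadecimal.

0x236b90a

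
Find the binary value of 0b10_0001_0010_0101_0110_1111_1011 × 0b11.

0b110001101110000010011110001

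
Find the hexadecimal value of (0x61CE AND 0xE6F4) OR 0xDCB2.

0xFCF6

0x61CE AND 0xE6F4 = 0x60C4.
Then OR with 0xDCB2.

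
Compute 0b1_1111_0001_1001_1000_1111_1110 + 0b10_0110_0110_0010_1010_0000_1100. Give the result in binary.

0b100010101111100001100001010

Add column by column in base 2, right to left:
  0+0 = 0
  1+0 = 1
  1+1 = 0 carry 1
  1+1+1 = 1 carry 1
  1+0+1 = 0 carry 1
  1+0+1 = 0 carry 1
  1+0+1 = 0 carry 1
  1+0+1 = 0 carry 1
  0+0+1 = 1
  0+1 = 1
  0+0 = 0
  1+1 = 0 carry 1
  1+0+1 = 0 carry 1
  0+1+1 = 0 carry 1
  0+0+1 = 1
  1+0 = 1
  1+0 = 1
  0+1 = 1
  0+1 = 1
  0+0 = 0
  1+0 = 1
  1+1 = 0 carry 1
  1+1+1 = 1 carry 1
  1+0+1 = 0 carry 1
  1+0+1 = 0 carry 1
  0+1+1 = 0 carry 1
  final carry 1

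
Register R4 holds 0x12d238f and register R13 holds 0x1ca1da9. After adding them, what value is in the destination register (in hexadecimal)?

0x2f74138

Add column by column in base 16, right to left:
  f+9 = 8 carry 1
  8+a+1 = 3 carry 1
  3+d+1 = 1 carry 1
  2+1+1 = 4
  d+a = 7 carry 1
  2+c+1 = f
  1+1 = 2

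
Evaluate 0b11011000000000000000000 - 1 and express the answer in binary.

0b11010111111111111111111

The trailing 18 digits are 0, so subtracting 1 borrows through: they become 1 and the next digit up decrements.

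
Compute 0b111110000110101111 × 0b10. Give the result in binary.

0b1111100001101011110

Multiply each base-2 digit by 2, carrying:
  1×2 = 2 → write 0 carry 1
  1×2+1 = 3 → write 1 carry 1
  1×2+1 = 3 → write 1 carry 1
  1×2+1 = 3 → write 1 carry 1
  0×2+1 = 1 → write 1
  1×2 = 2 → write 0 carry 1
  0×2+1 = 1 → write 1
  1×2 = 2 → write 0 carry 1
  1×2+1 = 3 → write 1 carry 1
  0×2+1 = 1 → write 1
  0×2 = 0 → write 0
  0×2 = 0 → write 0
  0×2 = 0 → write 0
  1×2 = 2 → write 0 carry 1
  1×2+1 = 3 → write 1 carry 1
  1×2+1 = 3 → write 1 carry 1
  1×2+1 = 3 → write 1 carry 1
  1×2+1 = 3 → write 1 carry 1
  remaining carry: 1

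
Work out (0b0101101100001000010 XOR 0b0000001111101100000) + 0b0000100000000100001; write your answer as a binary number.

0b110000011101000011

First 0b0101101100001000010 XOR 0b0000001111101100000 = 0b0101100011100100010.
Add column by column in base 2, right to left:
  0+1 = 1
  1+0 = 1
  0+0 = 0
  0+0 = 0
  0+0 = 0
  1+1 = 0 carry 1
  0+0+1 = 1
  0+0 = 0
  1+0 = 1
  1+0 = 1
  1+0 = 1
  0+0 = 0
  0+0 = 0
  0+0 = 0
  1+1 = 0 carry 1
  1+0+1 = 0 carry 1
  0+0+1 = 1
  1+0 = 1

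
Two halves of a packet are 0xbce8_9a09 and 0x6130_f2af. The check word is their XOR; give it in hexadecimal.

XOR each hex digit independently (no carries):
  b^6=d, c^1=d, e^3=d, 8^0=8, 9^f=6, a^2=8, 0^a=a, 9^f=6

0xddd868a6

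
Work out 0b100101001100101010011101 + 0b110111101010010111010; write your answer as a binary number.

0b101100001001111101010111

Add column by column in base 2, right to left:
  1+0 = 1
  0+1 = 1
  1+0 = 1
  1+1 = 0 carry 1
  1+1+1 = 1 carry 1
  0+1+1 = 0 carry 1
  0+0+1 = 1
  1+1 = 0 carry 1
  0+0+1 = 1
  1+0 = 1
  0+1 = 1
  1+0 = 1
  0+1 = 1
  0+0 = 0
  1+1 = 0 carry 1
  1+1+1 = 1 carry 1
  0+1+1 = 0 carry 1
  0+1+1 = 0 carry 1
  1+0+1 = 0 carry 1
  0+1+1 = 0 carry 1
  1+1+1 = 1 carry 1
  0+0+1 = 1
  0+0 = 0
  1+0 = 1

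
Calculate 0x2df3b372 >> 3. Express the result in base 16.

0x5be766e

3 bits is not a whole number of base-16 digits; in binary: 101101111100111011001101110010 >> 3 = 101101111100111011001101110.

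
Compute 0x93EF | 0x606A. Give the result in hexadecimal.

OR each hex digit independently (no carries):
  9|6=F, 3|0=3, E|6=E, F|A=F

0xF3EF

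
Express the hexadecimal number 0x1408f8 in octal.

Expand each hex digit to 4 bits: 1=0001 4=0100 0=0000 8=1000 f=1111 8=1000.
Group the bits in threes: 101 000 000 100 011 111 000 → 5004370.

0o5004370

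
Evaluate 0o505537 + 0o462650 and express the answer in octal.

Add column by column in base 8, right to left:
  7+0 = 7
  3+5 = 0 carry 1
  5+6+1 = 4 carry 1
  5+2+1 = 0 carry 1
  0+6+1 = 7
  5+4 = 1 carry 1
  final carry 1

0o1170407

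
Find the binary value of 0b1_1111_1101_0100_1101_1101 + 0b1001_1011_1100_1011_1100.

0b1010011001000110011001

Add column by column in base 2, right to left:
  1+0 = 1
  0+0 = 0
  1+1 = 0 carry 1
  1+1+1 = 1 carry 1
  1+1+1 = 1 carry 1
  0+1+1 = 0 carry 1
  1+0+1 = 0 carry 1
  1+1+1 = 1 carry 1
  0+0+1 = 1
  0+0 = 0
  1+1 = 0 carry 1
  0+1+1 = 0 carry 1
  1+1+1 = 1 carry 1
  0+1+1 = 0 carry 1
  1+0+1 = 0 carry 1
  1+1+1 = 1 carry 1
  1+1+1 = 1 carry 1
  1+0+1 = 0 carry 1
  1+0+1 = 0 carry 1
  1+1+1 = 1 carry 1
  1+0+1 = 0 carry 1
  final carry 1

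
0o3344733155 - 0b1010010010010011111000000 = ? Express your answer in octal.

0o3222507255

0b1010010010010011111000000 = 0o122223700 in octal.
Subtract column by column in base 8:
  5-0 → 5
  5-0 → 5
  1-7 → 2 (borrow)
  3-3-1 → 7 (borrow)
  3-2-1 → 0
  7-2 → 5
  4-2 → 2
  4-2 → 2
  3-1 → 2
  3-0 → 3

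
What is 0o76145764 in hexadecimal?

0xf8cbf4

Each octal digit is 3 bits: 7=111 6=110 1=001 4=100 5=101 7=111 6=110 4=100.
Group the bits into nibbles: 1111 1000 1100 1011 1111 0100 → f8cbf4.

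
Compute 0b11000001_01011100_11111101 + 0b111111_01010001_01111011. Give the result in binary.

Add column by column in base 2, right to left:
  1+1 = 0 carry 1
  0+1+1 = 0 carry 1
  1+0+1 = 0 carry 1
  1+1+1 = 1 carry 1
  1+1+1 = 1 carry 1
  1+1+1 = 1 carry 1
  1+1+1 = 1 carry 1
  1+0+1 = 0 carry 1
  0+1+1 = 0 carry 1
  0+0+1 = 1
  1+0 = 1
  1+0 = 1
  1+1 = 0 carry 1
  0+0+1 = 1
  1+1 = 0 carry 1
  0+0+1 = 1
  1+1 = 0 carry 1
  0+1+1 = 0 carry 1
  0+1+1 = 0 carry 1
  0+1+1 = 0 carry 1
  0+1+1 = 0 carry 1
  0+1+1 = 0 carry 1
  1+0+1 = 0 carry 1
  1+0+1 = 0 carry 1
  final carry 1

0b1000000001010111001111000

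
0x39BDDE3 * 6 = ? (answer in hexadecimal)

0x15A73352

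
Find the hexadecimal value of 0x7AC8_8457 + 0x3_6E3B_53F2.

Add column by column in base 16, right to left:
  7+2 = 9
  5+F = 4 carry 1
  4+3+1 = 8
  8+5 = D
  8+B = 3 carry 1
  C+3+1 = 0 carry 1
  A+E+1 = 9 carry 1
  7+6+1 = E
  0+3 = 3

0x3E903D849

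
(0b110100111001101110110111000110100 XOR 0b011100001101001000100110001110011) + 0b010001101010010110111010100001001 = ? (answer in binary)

First 0b110100111001101110110111000110100 XOR 0b011100001101001000100110001110011 = 0b101000110100100110010001001000111.
Add column by column in base 2, right to left:
  1+1 = 0 carry 1
  1+0+1 = 0 carry 1
  1+0+1 = 0 carry 1
  0+1+1 = 0 carry 1
  0+0+1 = 1
  0+0 = 0
  1+0 = 1
  0+0 = 0
  0+1 = 1
  1+0 = 1
  0+1 = 1
  0+0 = 0
  0+1 = 1
  1+1 = 0 carry 1
  0+1+1 = 0 carry 1
  0+0+1 = 1
  1+1 = 0 carry 1
  1+1+1 = 1 carry 1
  0+0+1 = 1
  0+1 = 1
  1+0 = 1
  0+0 = 0
  0+1 = 1
  1+0 = 1
  0+1 = 1
  1+0 = 1
  1+1 = 0 carry 1
  0+1+1 = 0 carry 1
  0+0+1 = 1
  0+0 = 0
  1+0 = 1
  0+1 = 1
  1+0 = 1

0b111010011110111101001011101010000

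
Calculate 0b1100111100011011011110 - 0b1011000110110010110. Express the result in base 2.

0b1011100011100101001000

Subtract column by column in base 2:
  0-0 → 0
  1-1 → 0
  1-1 → 0
  1-0 → 1
  1-1 → 0
  0-0 → 0
  1-0 → 1
  1-1 → 0
  0-1 → 1 (borrow)
  1-0-1 → 0
  1-1 → 0
  0-1 → 1 (borrow)
  0-0-1 → 1 (borrow)
  0-0-1 → 1 (borrow)
  1-0-1 → 0
  1-1 → 0
  1-1 → 0
  1-0 → 1
  0-1 → 1 (borrow)
  0-0-1 → 1 (borrow)
  1-0-1 → 0
  1-0 → 1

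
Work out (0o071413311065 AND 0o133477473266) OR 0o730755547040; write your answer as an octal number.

0o731757557064

0o071413311065 AND 0o133477473266 = 0o031413011064.
Then OR with 0o730755547040.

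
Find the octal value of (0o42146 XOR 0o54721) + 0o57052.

First 0o42146 XOR 0o54721 = 0o16667.
Add column by column in base 8, right to left:
  7+2 = 1 carry 1
  6+5+1 = 4 carry 1
  6+0+1 = 7
  6+7 = 5 carry 1
  1+5+1 = 7

0o75741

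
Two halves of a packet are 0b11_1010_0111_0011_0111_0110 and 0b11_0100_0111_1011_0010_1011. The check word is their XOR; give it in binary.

0b0011100000100001011101

XOR bit by bit (1 where the bits differ):
  1110100111001101110110
^ 1101000111101100101011
= 0011100000100001011101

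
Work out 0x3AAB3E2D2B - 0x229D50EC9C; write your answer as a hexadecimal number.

0x180DED408F

Subtract column by column in base 16:
  B-C → F (borrow)
  2-9-1 → 8 (borrow)
  D-C-1 → 0
  2-E → 4 (borrow)
  E-0-1 → D
  3-5 → E (borrow)
  B-D-1 → D (borrow)
  A-9-1 → 0
  A-2 → 8
  3-2 → 1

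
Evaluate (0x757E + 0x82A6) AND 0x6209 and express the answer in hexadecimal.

Add column by column in base 16, right to left:
  E+6 = 4 carry 1
  7+A+1 = 2 carry 1
  5+2+1 = 8
  7+8 = F
Sum = 0xF824; now AND with 0x6209:
  F&6=6, 8&2=0, 2&0=0, 4&9=0

0x6000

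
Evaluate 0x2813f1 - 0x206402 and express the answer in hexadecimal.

0x7afef

Subtract column by column in base 16:
  1-2 → f (borrow)
  f-0-1 → e
  3-4 → f (borrow)
  1-6-1 → a (borrow)
  8-0-1 → 7
  2-2 → 0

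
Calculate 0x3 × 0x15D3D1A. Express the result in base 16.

0x417B74E

Multiply each base-16 digit by 3, carrying:
  A×3 = 30 → write E carry 1
  1×3+1 = 4 → write 4
  D×3 = 39 → write 7 carry 2
  3×3+2 = 11 → write B
  D×3 = 39 → write 7 carry 2
  5×3+2 = 17 → write 1 carry 1
  1×3+1 = 4 → write 4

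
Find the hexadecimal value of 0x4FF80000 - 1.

0x4FF7FFFF

The trailing 4 digits are 0, so subtracting 1 borrows through: they become F and the next digit up decrements.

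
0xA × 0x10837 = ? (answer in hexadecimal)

Multiply each base-16 digit by 10, carrying:
  7×10 = 70 → write 6 carry 4
  3×10+4 = 34 → write 2 carry 2
  8×10+2 = 82 → write 2 carry 5
  0×10+5 = 5 → write 5
  1×10 = 10 → write A

0xA5226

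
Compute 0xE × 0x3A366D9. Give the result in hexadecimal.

Multiply each base-16 digit by 14, carrying:
  9×14 = 126 → write E carry 7
  D×14+7 = 189 → write D carry 11
  6×14+11 = 95 → write F carry 5
  6×14+5 = 89 → write 9 carry 5
  3×14+5 = 47 → write F carry 2
  A×14+2 = 142 → write E carry 8
  3×14+8 = 50 → write 2 carry 3
  remaining carry: 3

0x32EF9FDE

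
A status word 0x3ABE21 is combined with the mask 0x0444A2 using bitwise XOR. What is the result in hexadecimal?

XOR each hex digit independently (no carries):
  3^0=3, A^4=E, B^4=F, E^4=A, 2^A=8, 1^2=3

0x3EFA83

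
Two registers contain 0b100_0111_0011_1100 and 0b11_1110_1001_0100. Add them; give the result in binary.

0b1000010111010000

Add column by column in base 2, right to left:
  0+0 = 0
  0+0 = 0
  1+1 = 0 carry 1
  1+0+1 = 0 carry 1
  1+1+1 = 1 carry 1
  1+0+1 = 0 carry 1
  0+0+1 = 1
  0+1 = 1
  1+0 = 1
  1+1 = 0 carry 1
  1+1+1 = 1 carry 1
  0+1+1 = 0 carry 1
  0+1+1 = 0 carry 1
  0+1+1 = 0 carry 1
  1+0+1 = 0 carry 1
  final carry 1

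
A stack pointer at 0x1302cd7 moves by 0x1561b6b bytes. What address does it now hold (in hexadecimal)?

0x2864842

Add column by column in base 16, right to left:
  7+b = 2 carry 1
  d+6+1 = 4 carry 1
  c+b+1 = 8 carry 1
  2+1+1 = 4
  0+6 = 6
  3+5 = 8
  1+1 = 2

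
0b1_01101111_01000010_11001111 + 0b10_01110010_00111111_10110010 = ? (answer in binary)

Add column by column in base 2, right to left:
  1+0 = 1
  1+1 = 0 carry 1
  1+0+1 = 0 carry 1
  1+0+1 = 0 carry 1
  0+1+1 = 0 carry 1
  0+1+1 = 0 carry 1
  1+0+1 = 0 carry 1
  1+1+1 = 1 carry 1
  0+1+1 = 0 carry 1
  1+1+1 = 1 carry 1
  0+1+1 = 0 carry 1
  0+1+1 = 0 carry 1
  0+1+1 = 0 carry 1
  0+1+1 = 0 carry 1
  1+0+1 = 0 carry 1
  0+0+1 = 1
  1+0 = 1
  1+1 = 0 carry 1
  1+0+1 = 0 carry 1
  1+0+1 = 0 carry 1
  0+1+1 = 0 carry 1
  1+1+1 = 1 carry 1
  1+1+1 = 1 carry 1
  0+0+1 = 1
  1+0 = 1
  0+1 = 1

0b11111000011000001010000001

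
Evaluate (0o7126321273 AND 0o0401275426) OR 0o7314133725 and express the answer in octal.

0o7314333727

0o7126321273 AND 0o0401275426 = 0o0000221022.
Then OR with 0o7314133725.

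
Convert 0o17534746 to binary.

Each octal digit is 3 bits: 1=001 7=111 5=101 3=011 4=100 7=111 4=100 6=110.

0b1111101011100111100110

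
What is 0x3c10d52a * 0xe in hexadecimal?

0x348eba84c

Multiply each base-16 digit by 14, carrying:
  a×14 = 140 → write c carry 8
  2×14+8 = 36 → write 4 carry 2
  5×14+2 = 72 → write 8 carry 4
  d×14+4 = 186 → write a carry 11
  0×14+11 = 11 → write b
  1×14 = 14 → write e
  c×14 = 168 → write 8 carry 10
  3×14+10 = 52 → write 4 carry 3
  remaining carry: 3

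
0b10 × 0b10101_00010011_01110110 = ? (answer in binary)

Multiply each base-2 digit by 2, carrying:
  0×2 = 0 → write 0
  1×2 = 2 → write 0 carry 1
  1×2+1 = 3 → write 1 carry 1
  0×2+1 = 1 → write 1
  1×2 = 2 → write 0 carry 1
  1×2+1 = 3 → write 1 carry 1
  1×2+1 = 3 → write 1 carry 1
  0×2+1 = 1 → write 1
  1×2 = 2 → write 0 carry 1
  1×2+1 = 3 → write 1 carry 1
  0×2+1 = 1 → write 1
  0×2 = 0 → write 0
  1×2 = 2 → write 0 carry 1
  0×2+1 = 1 → write 1
  0×2 = 0 → write 0
  0×2 = 0 → write 0
  1×2 = 2 → write 0 carry 1
  0×2+1 = 1 → write 1
  1×2 = 2 → write 0 carry 1
  0×2+1 = 1 → write 1
  1×2 = 2 → write 0 carry 1
  remaining carry: 1

0b1010100010011011101100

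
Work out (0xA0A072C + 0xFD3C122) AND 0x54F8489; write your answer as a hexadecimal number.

0x14D8008

Add column by column in base 16, right to left:
  C+2 = E
  2+2 = 4
  7+1 = 8
  0+C = C
  A+3 = D
  0+D = D
  A+F = 9 carry 1
  final carry 1
Sum = 0x19DDC84E; now AND with 0x54F8489:
  1&0=0, 9&5=1, D&4=4, D&F=D, C&8=8, 8&4=0, 4&8=0, E&9=8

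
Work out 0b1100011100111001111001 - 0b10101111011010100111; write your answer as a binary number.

0b1001101101011111010010

Subtract column by column in base 2:
  1-1 → 0
  0-1 → 1 (borrow)
  0-1-1 → 0 (borrow)
  1-0-1 → 0
  1-0 → 1
  1-1 → 0
  1-0 → 1
  0-1 → 1 (borrow)
  0-0-1 → 1 (borrow)
  1-1-1 → 1 (borrow)
  1-1-1 → 1 (borrow)
  1-0-1 → 0
  0-1 → 1 (borrow)
  0-1-1 → 0 (borrow)
  1-1-1 → 1 (borrow)
  1-1-1 → 1 (borrow)
  1-0-1 → 0
  0-1 → 1 (borrow)
  0-0-1 → 1 (borrow)
  0-1-1 → 0 (borrow)
  1-0-1 → 0
  1-0 → 1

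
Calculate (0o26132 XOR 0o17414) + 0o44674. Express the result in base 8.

First 0o26132 XOR 0o17414 = 0o31526.
Add column by column in base 8, right to left:
  6+4 = 2 carry 1
  2+7+1 = 2 carry 1
  5+6+1 = 4 carry 1
  1+4+1 = 6
  3+4 = 7

0o76422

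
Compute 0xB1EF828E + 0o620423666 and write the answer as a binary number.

0b10111000001100011010101001000100

0xB1EF828E = 0b10110001111011111000001010001110 in binary.
0o620423666 = 0b110010000100010011110110110 in binary.
Add column by column in base 2, right to left:
  0+0 = 0
  1+1 = 0 carry 1
  1+1+1 = 1 carry 1
  1+0+1 = 0 carry 1
  0+1+1 = 0 carry 1
  0+1+1 = 0 carry 1
  0+0+1 = 1
  1+1 = 0 carry 1
  0+1+1 = 0 carry 1
  1+1+1 = 1 carry 1
  0+1+1 = 0 carry 1
  0+0+1 = 1
  0+0 = 0
  0+1 = 1
  0+0 = 0
  1+0 = 1
  1+0 = 1
  1+1 = 0 carry 1
  1+0+1 = 0 carry 1
  1+0+1 = 0 carry 1
  0+0+1 = 1
  1+0 = 1
  1+1 = 0 carry 1
  1+0+1 = 0 carry 1
  1+0+1 = 0 carry 1
  0+1+1 = 0 carry 1
  0+1+1 = 0 carry 1
  0+0+1 = 1
  1+0 = 1
  1+0 = 1
  0+0 = 0
  1+0 = 1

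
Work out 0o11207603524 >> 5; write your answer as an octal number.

0o224174072

5 bits is not a whole number of base-8 digits; in binary: 1001010000111110000011101010100 >> 5 = 10010100001111100000111010.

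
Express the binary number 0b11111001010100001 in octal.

Group the bits in threes: 011 111 001 010 100 001 → 371241.

0o371241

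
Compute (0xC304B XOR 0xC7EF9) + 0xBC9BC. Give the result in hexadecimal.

0xC186E

First 0xC304B XOR 0xC7EF9 = 0x04EB2.
Add column by column in base 16, right to left:
  2+C = E
  B+B = 6 carry 1
  E+9+1 = 8 carry 1
  4+C+1 = 1 carry 1
  0+B+1 = C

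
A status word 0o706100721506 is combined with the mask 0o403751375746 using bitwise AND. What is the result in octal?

0o402100321506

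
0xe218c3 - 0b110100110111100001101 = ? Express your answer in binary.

0b110001111010100110110110

0xe218c3 = 0b111000100001100011000011 in binary.
Subtract column by column in base 2:
  1-1 → 0
  1-0 → 1
  0-1 → 1 (borrow)
  0-1-1 → 0 (borrow)
  0-0-1 → 1 (borrow)
  0-0-1 → 1 (borrow)
  1-0-1 → 0
  1-0 → 1
  0-1 → 1 (borrow)
  0-1-1 → 0 (borrow)
  0-1-1 → 0 (borrow)
  1-1-1 → 1 (borrow)
  1-0-1 → 0
  0-1 → 1 (borrow)
  0-1-1 → 0 (borrow)
  0-0-1 → 1 (borrow)
  0-0-1 → 1 (borrow)
  1-1-1 → 1 (borrow)
  0-0-1 → 1 (borrow)
  0-1-1 → 0 (borrow)
  0-1-1 → 0 (borrow)
  1-0-1 → 0
  1-0 → 1
  1-0 → 1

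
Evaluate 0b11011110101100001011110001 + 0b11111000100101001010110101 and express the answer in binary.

0b111010111010001010110100110

Add column by column in base 2, right to left:
  1+1 = 0 carry 1
  0+0+1 = 1
  0+1 = 1
  0+0 = 0
  1+1 = 0 carry 1
  1+1+1 = 1 carry 1
  1+0+1 = 0 carry 1
  1+1+1 = 1 carry 1
  0+0+1 = 1
  1+1 = 0 carry 1
  0+0+1 = 1
  0+0 = 0
  0+1 = 1
  0+0 = 0
  1+1 = 0 carry 1
  1+0+1 = 0 carry 1
  0+0+1 = 1
  1+1 = 0 carry 1
  0+0+1 = 1
  1+0 = 1
  1+0 = 1
  1+1 = 0 carry 1
  1+1+1 = 1 carry 1
  0+1+1 = 0 carry 1
  1+1+1 = 1 carry 1
  1+1+1 = 1 carry 1
  final carry 1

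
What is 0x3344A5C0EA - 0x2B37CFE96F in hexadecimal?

Subtract column by column in base 16:
  A-F → B (borrow)
  E-6-1 → 7
  0-9 → 7 (borrow)
  C-E-1 → D (borrow)
  5-F-1 → 5 (borrow)
  A-C-1 → D (borrow)
  4-7-1 → C (borrow)
  4-3-1 → 0
  3-B → 8 (borrow)
  3-2-1 → 0

0x80CD5D77B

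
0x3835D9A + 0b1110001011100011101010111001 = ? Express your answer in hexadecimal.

0b1110001011100011101010111001 = 0xE2E3AB9 in hexadecimal.
Add column by column in base 16, right to left:
  A+9 = 3 carry 1
  9+B+1 = 5 carry 1
  D+A+1 = 8 carry 1
  5+3+1 = 9
  3+E = 1 carry 1
  8+2+1 = B
  3+E = 1 carry 1
  final carry 1

0x11B19853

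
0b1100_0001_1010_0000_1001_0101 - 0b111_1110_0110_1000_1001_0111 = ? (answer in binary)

0b10000110011011111111110

Subtract column by column in base 2:
  1-1 → 0
  0-1 → 1 (borrow)
  1-1-1 → 1 (borrow)
  0-0-1 → 1 (borrow)
  1-1-1 → 1 (borrow)
  0-0-1 → 1 (borrow)
  0-0-1 → 1 (borrow)
  1-1-1 → 1 (borrow)
  0-0-1 → 1 (borrow)
  0-0-1 → 1 (borrow)
  0-0-1 → 1 (borrow)
  0-1-1 → 0 (borrow)
  0-0-1 → 1 (borrow)
  1-1-1 → 1 (borrow)
  0-1-1 → 0 (borrow)
  1-0-1 → 0
  1-0 → 1
  0-1 → 1 (borrow)
  0-1-1 → 0 (borrow)
  0-1-1 → 0 (borrow)
  0-1-1 → 0 (borrow)
  0-1-1 → 0 (borrow)
  1-1-1 → 1 (borrow)
  1-0-1 → 0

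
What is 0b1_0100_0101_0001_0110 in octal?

Group the bits in threes: 010 100 010 100 010 110 → 242426.

0o242426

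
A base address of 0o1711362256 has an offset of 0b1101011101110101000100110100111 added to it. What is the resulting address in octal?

0b1101011101110101000100110100111 = 0o15356504647 in octal.
Add column by column in base 8, right to left:
  6+7 = 5 carry 1
  5+4+1 = 2 carry 1
  2+6+1 = 1 carry 1
  2+4+1 = 7
  6+0 = 6
  3+5 = 0 carry 1
  1+6+1 = 0 carry 1
  1+5+1 = 7
  7+3 = 2 carry 1
  1+5+1 = 7
  0+1 = 1

0o17270067125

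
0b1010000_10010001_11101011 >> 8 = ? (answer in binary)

0b101000010010001

Right shift by 8: drop the 8 least-significant bits.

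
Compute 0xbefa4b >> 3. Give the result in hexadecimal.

3 bits is not a whole number of base-16 digits; in binary: 101111101111101001001011 >> 3 = 101111101111101001001.

0x17df49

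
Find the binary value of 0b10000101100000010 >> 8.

Right shift by 8: drop the 8 least-significant bits.

0b100001011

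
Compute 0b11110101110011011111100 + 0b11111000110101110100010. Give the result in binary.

Add column by column in base 2, right to left:
  0+0 = 0
  0+1 = 1
  1+0 = 1
  1+0 = 1
  1+0 = 1
  1+1 = 0 carry 1
  1+0+1 = 0 carry 1
  1+1+1 = 1 carry 1
  0+1+1 = 0 carry 1
  1+1+1 = 1 carry 1
  1+0+1 = 0 carry 1
  0+1+1 = 0 carry 1
  0+0+1 = 1
  1+1 = 0 carry 1
  1+1+1 = 1 carry 1
  1+0+1 = 0 carry 1
  0+0+1 = 1
  1+0 = 1
  0+1 = 1
  1+1 = 0 carry 1
  1+1+1 = 1 carry 1
  1+1+1 = 1 carry 1
  1+1+1 = 1 carry 1
  final carry 1

0b111101110101001010011110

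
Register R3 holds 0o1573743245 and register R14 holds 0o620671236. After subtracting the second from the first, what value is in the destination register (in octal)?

0o753052007

Subtract column by column in base 8:
  5-6 → 7 (borrow)
  4-3-1 → 0
  2-2 → 0
  3-1 → 2
  4-7 → 5 (borrow)
  7-6-1 → 0
  3-0 → 3
  7-2 → 5
  5-6 → 7 (borrow)
  1-0-1 → 0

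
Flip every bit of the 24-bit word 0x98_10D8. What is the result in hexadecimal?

0x67EF27

Each hex digit d becomes F−d:
  9→6, 8→7, 1→E, 0→F, D→2, 8→7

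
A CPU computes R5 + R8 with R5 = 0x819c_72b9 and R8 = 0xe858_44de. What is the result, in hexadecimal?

0x169f4b797

Add column by column in base 16, right to left:
  9+e = 7 carry 1
  b+d+1 = 9 carry 1
  2+4+1 = 7
  7+4 = b
  c+8 = 4 carry 1
  9+5+1 = f
  1+8 = 9
  8+e = 6 carry 1
  final carry 1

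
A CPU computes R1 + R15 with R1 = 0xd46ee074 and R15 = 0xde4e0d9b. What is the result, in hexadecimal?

0x1b2bcee0f

Add column by column in base 16, right to left:
  4+b = f
  7+9 = 0 carry 1
  0+d+1 = e
  e+0 = e
  e+e = c carry 1
  6+4+1 = b
  4+e = 2 carry 1
  d+d+1 = b carry 1
  final carry 1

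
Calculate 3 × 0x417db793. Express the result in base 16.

0xc47926b9

Multiply each base-16 digit by 3, carrying:
  3×3 = 9 → write 9
  9×3 = 27 → write b carry 1
  7×3+1 = 22 → write 6 carry 1
  b×3+1 = 34 → write 2 carry 2
  d×3+2 = 41 → write 9 carry 2
  7×3+2 = 23 → write 7 carry 1
  1×3+1 = 4 → write 4
  4×3 = 12 → write c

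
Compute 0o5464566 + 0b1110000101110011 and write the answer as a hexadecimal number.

0x174AE9

0o5464566 = 0x166976 in hexadecimal.
0b1110000101110011 = 0xE173 in hexadecimal.
Add column by column in base 16, right to left:
  6+3 = 9
  7+7 = E
  9+1 = A
  6+E = 4 carry 1
  6+0+1 = 7
  1+0 = 1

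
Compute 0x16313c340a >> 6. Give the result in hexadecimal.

0x58c4f0d0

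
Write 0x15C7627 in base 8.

Expand each hex digit to 4 bits: 1=0001 5=0101 C=1100 7=0111 6=0110 2=0010 7=0111.
Group the bits in threes: 001 010 111 000 111 011 000 100 111 → 127073047.

0o127073047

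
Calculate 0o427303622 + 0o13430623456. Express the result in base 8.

0o14060127300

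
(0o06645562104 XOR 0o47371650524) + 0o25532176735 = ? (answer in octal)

First 0o06645562104 XOR 0o47371650524 = 0o41534332420.
Add column by column in base 8, right to left:
  0+5 = 5
  2+3 = 5
  4+7 = 3 carry 1
  2+6+1 = 1 carry 1
  3+7+1 = 3 carry 1
  3+1+1 = 5
  4+2 = 6
  3+3 = 6
  5+5 = 2 carry 1
  1+5+1 = 7
  4+2 = 6

0o67266531355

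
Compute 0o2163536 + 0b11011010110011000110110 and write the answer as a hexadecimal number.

0x764D94

0o2163536 = 0x8E75E in hexadecimal.
0b11011010110011000110110 = 0x6D6636 in hexadecimal.
Add column by column in base 16, right to left:
  E+6 = 4 carry 1
  5+3+1 = 9
  7+6 = D
  E+6 = 4 carry 1
  8+D+1 = 6 carry 1
  0+6+1 = 7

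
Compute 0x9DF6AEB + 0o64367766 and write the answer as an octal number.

0x9DF6AEB = 0o1167665353 in octal.
Add column by column in base 8, right to left:
  3+6 = 1 carry 1
  5+6+1 = 4 carry 1
  3+7+1 = 3 carry 1
  5+7+1 = 5 carry 1
  6+6+1 = 5 carry 1
  6+3+1 = 2 carry 1
  7+4+1 = 4 carry 1
  6+6+1 = 5 carry 1
  1+0+1 = 2
  1+0 = 1

0o1254255341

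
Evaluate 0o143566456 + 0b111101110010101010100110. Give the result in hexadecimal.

0o143566456 = 0x18eed2e in hexadecimal.
0b111101110010101010100110 = 0xf72aa6 in hexadecimal.
Add column by column in base 16, right to left:
  e+6 = 4 carry 1
  2+a+1 = d
  d+a = 7 carry 1
  e+2+1 = 1 carry 1
  e+7+1 = 6 carry 1
  8+f+1 = 8 carry 1
  1+0+1 = 2

0x28617d4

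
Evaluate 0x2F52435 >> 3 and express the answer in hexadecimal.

0x5EA486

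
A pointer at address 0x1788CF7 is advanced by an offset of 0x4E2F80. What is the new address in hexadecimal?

0x1C6BC77

Add column by column in base 16, right to left:
  7+0 = 7
  F+8 = 7 carry 1
  C+F+1 = C carry 1
  8+2+1 = B
  8+E = 6 carry 1
  7+4+1 = C
  1+0 = 1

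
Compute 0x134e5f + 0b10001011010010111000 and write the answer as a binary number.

0x134e5f = 0b100110100111001011111 in binary.
Add column by column in base 2, right to left:
  1+0 = 1
  1+0 = 1
  1+0 = 1
  1+1 = 0 carry 1
  1+1+1 = 1 carry 1
  0+1+1 = 0 carry 1
  1+0+1 = 0 carry 1
  0+1+1 = 0 carry 1
  0+0+1 = 1
  1+0 = 1
  1+1 = 0 carry 1
  1+0+1 = 0 carry 1
  0+1+1 = 0 carry 1
  0+1+1 = 0 carry 1
  1+0+1 = 0 carry 1
  0+1+1 = 0 carry 1
  1+0+1 = 0 carry 1
  1+0+1 = 0 carry 1
  0+0+1 = 1
  0+1 = 1
  1+0 = 1

0b111000000001100010111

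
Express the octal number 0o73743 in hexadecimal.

Each octal digit is 3 bits: 7=111 3=011 7=111 4=100 3=011.
Group the bits into nibbles: 0111 0111 1110 0011 → 77E3.

0x77E3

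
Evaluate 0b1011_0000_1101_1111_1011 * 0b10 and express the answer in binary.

Multiply each base-2 digit by 2, carrying:
  1×2 = 2 → write 0 carry 1
  1×2+1 = 3 → write 1 carry 1
  0×2+1 = 1 → write 1
  1×2 = 2 → write 0 carry 1
  1×2+1 = 3 → write 1 carry 1
  1×2+1 = 3 → write 1 carry 1
  1×2+1 = 3 → write 1 carry 1
  1×2+1 = 3 → write 1 carry 1
  1×2+1 = 3 → write 1 carry 1
  0×2+1 = 1 → write 1
  1×2 = 2 → write 0 carry 1
  1×2+1 = 3 → write 1 carry 1
  0×2+1 = 1 → write 1
  0×2 = 0 → write 0
  0×2 = 0 → write 0
  0×2 = 0 → write 0
  1×2 = 2 → write 0 carry 1
  1×2+1 = 3 → write 1 carry 1
  0×2+1 = 1 → write 1
  1×2 = 2 → write 0 carry 1
  remaining carry: 1

0b101100001101111110110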